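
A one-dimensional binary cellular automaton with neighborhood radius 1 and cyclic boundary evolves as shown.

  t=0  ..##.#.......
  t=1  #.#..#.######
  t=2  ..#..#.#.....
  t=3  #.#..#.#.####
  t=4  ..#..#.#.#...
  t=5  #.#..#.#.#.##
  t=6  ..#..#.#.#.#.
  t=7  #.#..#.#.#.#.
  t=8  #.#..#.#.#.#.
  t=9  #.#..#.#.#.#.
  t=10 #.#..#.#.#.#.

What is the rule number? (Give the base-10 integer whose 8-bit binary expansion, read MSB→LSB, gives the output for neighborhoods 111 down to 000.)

  ###|.  b7=0 t=1,i=8
  ##.|.  b6=0 t=0,i=3
  #.#|.  b5=0 t=0,i=4
  #..|.  b4=0 t=0,i=6
  .##|#  b3=1 t=0,i=2
  .#.|#  b2=1 t=0,i=5
  ..#|.  b1=0 t=0,i=1
  ...|#  b0=1 t=0,i=0
  bits 00001101 = 13

13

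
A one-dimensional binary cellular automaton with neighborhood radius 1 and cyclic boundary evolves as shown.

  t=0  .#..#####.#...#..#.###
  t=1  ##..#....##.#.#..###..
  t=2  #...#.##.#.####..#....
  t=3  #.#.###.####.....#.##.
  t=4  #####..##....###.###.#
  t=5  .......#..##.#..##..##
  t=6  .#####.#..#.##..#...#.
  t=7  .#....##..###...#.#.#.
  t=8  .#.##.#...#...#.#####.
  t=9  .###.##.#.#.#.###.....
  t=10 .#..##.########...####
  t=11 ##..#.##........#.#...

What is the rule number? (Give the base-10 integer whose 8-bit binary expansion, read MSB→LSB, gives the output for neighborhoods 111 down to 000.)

  nb ###: next=.  (t=0,i=5, bit7=0)
  nb ##.: next=.  (t=0,i=8, bit6=0)
  nb #.#: next=#  (t=0,i=0, bit5=1)
  nb #..: next=.  (t=0,i=2, bit4=0)
  nb .##: next=#  (t=0,i=4, bit3=1)
  nb .#.: next=#  (t=0,i=1, bit2=1)
  nb ..#: next=.  (t=0,i=3, bit1=0)
  nb ...: next=#  (t=0,i=12, bit0=1)
  bits 00101101 = 45

45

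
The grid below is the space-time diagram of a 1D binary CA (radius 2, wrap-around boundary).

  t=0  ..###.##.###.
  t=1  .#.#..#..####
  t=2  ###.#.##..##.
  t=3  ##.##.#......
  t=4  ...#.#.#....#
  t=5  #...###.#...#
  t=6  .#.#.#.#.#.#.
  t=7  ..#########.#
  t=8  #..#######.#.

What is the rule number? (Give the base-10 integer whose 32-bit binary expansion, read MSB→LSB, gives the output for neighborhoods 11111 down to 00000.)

  #####|#  b31=1 t=7,i=4
  ####.|#  b30=1 t=1,i=11
  ###.#|.  b29=0 t=0,i=4
  ###..|#  b28=1 t=0,i=11
  ##.##|.  b27=0 t=0,i=5
  ##.#.|#  b26=1 t=1,i=0
  ##..#|.  b25=0 t=2,i=8
  ##...|#  b24=1 t=0,i=12
  #.###|#  b23=1 t=0,i=9
  #.##.|#  b22=1 t=0,i=6
  #.#.#|#  b21=1 t=1,i=1
  #.#..|.  b20=0 t=1,i=3
  #..##|.  b19=0 t=1,i=8
  #..#.|.  b18=0 t=1,i=5
  #...#|.  b17=0 t=0,i=0
  #....|.  b16=0 t=3,i=8
  .####|#  b15=1 t=1,i=10
  .###.|#  b14=1 t=0,i=3
  .##.#|.  b13=0 t=0,i=7
  .##..|.  b12=0 t=2,i=7
  .#.##|.  b11=0 t=2,i=5
  .#.#.|#  b10=1 t=1,i=2
  .#..#|#  b9=1 t=1,i=4
  .#...|#  b8=1 t=3,i=7
  ..###|.  b7=0 t=0,i=2
  ..##.|.  b6=0 t=2,i=10
  ..#.#|.  b5=0 t=4,i=3
  ..#..|#  b4=1 t=1,i=6
  ...##|#  b3=1 t=0,i=1
  ...#.|.  b2=0 t=4,i=2
  ....#|.  b1=0 t=3,i=11
  .....|.  b0=0 t=3,i=9
  bits 11010101111000001100011100011000 = 3588278040

3588278040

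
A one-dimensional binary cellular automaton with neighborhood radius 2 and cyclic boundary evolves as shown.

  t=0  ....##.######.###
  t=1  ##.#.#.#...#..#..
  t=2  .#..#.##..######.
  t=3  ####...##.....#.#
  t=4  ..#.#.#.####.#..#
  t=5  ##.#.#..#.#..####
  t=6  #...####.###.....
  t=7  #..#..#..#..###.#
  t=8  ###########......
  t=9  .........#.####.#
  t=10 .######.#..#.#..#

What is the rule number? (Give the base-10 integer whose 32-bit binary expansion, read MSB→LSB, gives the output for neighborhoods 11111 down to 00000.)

1133852189

  [31] ##### => .  t=0,i=9
  [30] ####. => #  t=0,i=11
  [29] ###.# => .  t=0,i=12
  [28] ###.. => .  t=0,i=16
  [27] ##.## => .  t=0,i=6
  [26] ##.#. => .  t=1,i=2
  [25] ##..# => #  t=2,i=8
  [24] ##... => #  t=0,i=0
  [23] #.### => #  t=0,i=7
  [22] #.##. => .  t=2,i=6
  [21] #.#.# => .  t=1,i=3
  [20] #.#.. => #  t=1,i=7
  [19] #..## => .  t=1,i=16
  [18] #..#. => #  t=1,i=13
  [17] #...# => .  t=1,i=9
  [16] #.... => #  t=0,i=1
  [15] .#### => .  t=0,i=8
  [14] .###. => .  t=0,i=15
  [13] .##.# => #  t=0,i=5
  [12] .##.. => #  t=2,i=7
  [11] .#.## => .  t=2,i=5
  [10] .#.#. => #  t=1,i=4
  [9] .#..# => #  t=1,i=12
  [8] .#... => .  t=1,i=8
  [7] ..### => .  t=2,i=10
  [6] ..##. => .  t=0,i=4
  [5] ..#.# => .  t=2,i=4
  [4] ..#.. => #  t=1,i=11
  [3] ...## => #  t=0,i=3
  [2] ...#. => #  t=1,i=10
  [1] ....# => .  t=0,i=2
  [0] ..... => #  t=3,i=11
  bits 01000011100101010011011000011101 = 1133852189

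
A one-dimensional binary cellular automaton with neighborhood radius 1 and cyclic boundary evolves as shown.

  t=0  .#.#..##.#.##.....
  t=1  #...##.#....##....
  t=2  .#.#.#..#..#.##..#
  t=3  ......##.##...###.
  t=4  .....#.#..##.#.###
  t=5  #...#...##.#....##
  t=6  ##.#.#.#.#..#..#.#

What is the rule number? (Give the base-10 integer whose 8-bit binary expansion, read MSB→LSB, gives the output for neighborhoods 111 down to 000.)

  [7] ### => #  t=3,i=15
  [6] ##. => #  t=0,i=7
  [5] #.# => .  t=0,i=2
  [4] #.. => #  t=0,i=4
  [3] .## => .  t=0,i=6
  [2] .#. => .  t=0,i=1
  [1] ..# => #  t=0,i=0
  [0] ... => .  t=0,i=14
  bits 11010010 = 210

210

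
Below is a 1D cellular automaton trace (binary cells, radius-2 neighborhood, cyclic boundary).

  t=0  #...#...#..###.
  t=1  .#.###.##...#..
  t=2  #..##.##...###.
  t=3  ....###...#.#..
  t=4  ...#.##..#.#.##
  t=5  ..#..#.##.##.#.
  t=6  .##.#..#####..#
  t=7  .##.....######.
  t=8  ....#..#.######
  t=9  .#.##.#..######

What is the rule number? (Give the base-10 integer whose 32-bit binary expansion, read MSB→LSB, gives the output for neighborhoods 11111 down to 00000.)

3672499484

  ##### -> #   bit 31 = 1  t=6,i=9
  ####. -> #   bit 30 = 1  t=6,i=10
  ###.# -> .   bit 29 = 0  t=0,i=13
  ###.. -> #   bit 28 = 1  t=3,i=6
  ##.## -> #   bit 27 = 1  t=1,i=6
  ##.#. -> .   bit 26 = 0  t=0,i=14
  ##..# -> #   bit 25 = 1  t=4,i=7
  ##... -> .   bit 24 = 0  t=1,i=9
  #.### -> #   bit 23 = 1  t=1,i=3
  #.##. -> #   bit 22 = 1  t=1,i=7
  #.#.# -> #   bit 21 = 1  t=4,i=11
  #.#.. -> .   bit 20 = 0  t=0,i=0
  #..## -> .   bit 19 = 0  t=0,i=10
  #..#. -> #   bit 18 = 1  t=4,i=8
  #...# -> .   bit 17 = 0  t=0,i=2
  #.... -> #   bit 16 = 1  t=3,i=14
  .#### -> #   bit 15 = 1  t=6,i=8
  .###. -> #   bit 14 = 1  t=0,i=12
  .##.# -> #   bit 13 = 1  t=2,i=4
  .##.. -> .   bit 12 = 0  t=1,i=8
  .#.## -> .   bit 11 = 0  t=1,i=2
  .#.#. -> #   bit 10 = 1  t=3,i=11
  .#..# -> .   bit 9 = 0  t=0,i=9
  .#... -> #   bit 8 = 1  t=0,i=1
  ..### -> .   bit 7 = 0  t=0,i=11
  ..##. -> .   bit 6 = 0  t=2,i=3
  ..#.# -> .   bit 5 = 0  t=1,i=1
  ..#.. -> #   bit 4 = 1  t=0,i=4
  ...## -> #   bit 3 = 1  t=2,i=10
  ...#. -> #   bit 2 = 1  t=0,i=3
  ....# -> .   bit 1 = 0  t=3,i=2
  ..... -> .   bit 0 = 0  t=3,i=0
  bits 11011010111001011110010100011100 = 3672499484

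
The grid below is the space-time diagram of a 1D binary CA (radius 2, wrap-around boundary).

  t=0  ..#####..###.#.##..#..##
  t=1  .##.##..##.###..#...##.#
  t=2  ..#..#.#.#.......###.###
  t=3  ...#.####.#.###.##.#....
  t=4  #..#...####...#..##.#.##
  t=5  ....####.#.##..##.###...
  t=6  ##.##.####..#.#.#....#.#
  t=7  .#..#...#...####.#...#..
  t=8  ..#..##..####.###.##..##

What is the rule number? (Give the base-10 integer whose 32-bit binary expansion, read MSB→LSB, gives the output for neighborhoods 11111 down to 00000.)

  #####|#  b31=1 t=0,i=4
  ####.|#  b30=1 t=0,i=5
  ###.#|#  b29=1 t=0,i=11
  ###..|.  b28=0 t=0,i=6
  ##.##|.  b27=0 t=1,i=3
  ##.#.|#  b26=1 t=0,i=12
  ##..#|.  b25=0 t=0,i=0
  ##...|#  b24=1 t=4,i=11
  #.###|.  b23=0 t=1,i=11
  #.##.|.  b22=0 t=0,i=15
  #.#.#|#  b21=1 t=0,i=13
  #.#..|.  b20=0 t=2,i=9
  #..##|#  b19=1 t=0,i=1
  #..#.|.  b18=0 t=0,i=18
  #...#|#  b17=1 t=1,i=18
  #....|.  b16=0 t=2,i=11
  .####|.  b15=0 t=0,i=3
  .###.|.  b14=0 t=0,i=10
  .##.#|#  b13=1 t=1,i=2
  .##..|#  b12=1 t=0,i=16
  .#.##|.  b11=0 t=0,i=14
  .#.#.|#  b10=1 t=2,i=6
  .#..#|#  b9=1 t=0,i=20
  .#...|#  b8=1 t=1,i=17
  ..###|#  b7=1 t=0,i=2
  ..##.|.  b6=0 t=0,i=22
  ..#.#|#  b5=1 t=2,i=5
  ..#..|.  b4=0 t=0,i=19
  ...##|#  b3=1 t=1,i=19
  ...#.|.  b2=0 t=3,i=2
  ....#|.  b1=0 t=2,i=15
  .....|#  b0=1 t=2,i=12
  bits 11100101001010100011011110101001 = 3844749225

3844749225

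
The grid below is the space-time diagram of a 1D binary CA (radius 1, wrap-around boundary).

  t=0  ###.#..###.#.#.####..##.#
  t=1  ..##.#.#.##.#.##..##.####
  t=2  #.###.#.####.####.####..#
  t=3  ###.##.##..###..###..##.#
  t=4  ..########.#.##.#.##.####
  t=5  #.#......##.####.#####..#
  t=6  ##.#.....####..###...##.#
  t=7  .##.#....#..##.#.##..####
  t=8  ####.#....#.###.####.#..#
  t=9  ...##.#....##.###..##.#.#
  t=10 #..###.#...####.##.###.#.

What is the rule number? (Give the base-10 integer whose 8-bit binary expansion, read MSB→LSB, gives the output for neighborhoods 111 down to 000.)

120

  ### -> .   bit 7 = 0  t=0,i=0
  ##. -> #   bit 6 = 1  t=0,i=2
  #.# -> #   bit 5 = 1  t=0,i=3
  #.. -> #   bit 4 = 1  t=0,i=5
  .## -> #   bit 3 = 1  t=0,i=7
  .#. -> .   bit 2 = 0  t=0,i=4
  ..# -> .   bit 1 = 0  t=0,i=6
  ... -> .   bit 0 = 0  t=5,i=4
  bits 01111000 = 120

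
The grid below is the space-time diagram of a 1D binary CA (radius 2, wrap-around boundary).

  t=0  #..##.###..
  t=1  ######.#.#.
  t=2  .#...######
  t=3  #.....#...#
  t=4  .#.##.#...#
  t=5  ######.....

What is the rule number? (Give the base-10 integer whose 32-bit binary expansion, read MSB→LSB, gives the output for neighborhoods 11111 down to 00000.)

795405907

  ##### -> .   bit 31 = 0  t=1,i=2
  ####. -> .   bit 30 = 0  t=1,i=4
  ###.# -> #   bit 29 = 1  t=1,i=5
  ###.. -> .   bit 28 = 0  t=0,i=8
  ##.## -> #   bit 27 = 1  t=0,i=5
  ##.#. -> #   bit 26 = 1  t=1,i=6
  ##..# -> #   bit 25 = 1  t=0,i=9
  ##... -> #   bit 24 = 1  t=3,i=1
  #.### -> .   bit 23 = 0  t=0,i=6
  #.##. -> #   bit 22 = 1  t=4,i=3
  #.#.# -> #   bit 21 = 1  t=1,i=7
  #.#.. -> .   bit 20 = 0  t=2,i=1
  #..## -> #   bit 19 = 1  t=0,i=2
  #..#. -> .   bit 18 = 0  t=0,i=10
  #...# -> .   bit 17 = 0  t=2,i=3
  #.... -> .   bit 16 = 0  t=3,i=2
  .#### -> #   bit 15 = 1  t=1,i=1
  .###. -> #   bit 14 = 1  t=0,i=7
  .##.# -> #   bit 13 = 1  t=0,i=4
  .##.. -> .   bit 12 = 0  t=3,i=0
  .#.## -> #   bit 11 = 1  t=1,i=10
  .#.#. -> #   bit 10 = 1  t=1,i=8
  .#..# -> #   bit 9 = 1  t=0,i=1
  .#... -> .   bit 8 = 0  t=2,i=2
  ..### -> .   bit 7 = 0  t=2,i=5
  ..##. -> #   bit 6 = 1  t=0,i=3
  ..#.# -> .   bit 5 = 0  t=4,i=10
  ..#.. -> #   bit 4 = 1  t=0,i=0
  ...## -> .   bit 3 = 0  t=2,i=4
  ...#. -> .   bit 2 = 0  t=3,i=5
  ....# -> #   bit 1 = 1  t=3,i=4
  ..... -> #   bit 0 = 1  t=3,i=3
  bits 00101111011010001110111001010011 = 795405907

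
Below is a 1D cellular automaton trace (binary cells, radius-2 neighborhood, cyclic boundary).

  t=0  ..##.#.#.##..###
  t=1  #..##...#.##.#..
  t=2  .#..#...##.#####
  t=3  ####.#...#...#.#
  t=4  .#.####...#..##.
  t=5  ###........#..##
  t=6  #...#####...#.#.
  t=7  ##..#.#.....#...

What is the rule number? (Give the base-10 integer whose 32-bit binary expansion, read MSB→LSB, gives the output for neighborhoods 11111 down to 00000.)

2786409377

  [31] ##### => #  t=2,i=13
  [30] ####. => .  t=2,i=14
  [29] ###.# => #  t=2,i=15
  [28] ###.. => .  t=0,i=15
  [27] ##.## => .  t=2,i=10
  [26] ##.#. => #  t=0,i=4
  [25] ##..# => #  t=0,i=0
  [24] ##... => .  t=1,i=5
  [23] #.### => .  t=2,i=11
  [22] #.##. => .  t=0,i=9
  [21] #.#.# => .  t=0,i=5
  [20] #.#.. => #  t=1,i=13
  [19] #..## => .  t=0,i=1
  [18] #..#. => #  t=1,i=15
  [17] #...# => .  t=1,i=6
  [16] #.... => #  t=5,i=4
  [15] .#### => .  t=2,i=12
  [14] .###. => .  t=0,i=14
  [13] .##.# => #  t=0,i=3
  [12] .##.. => #  t=0,i=10
  [11] .#.## => #  t=0,i=8
  [10] .#.#. => .  t=0,i=6
  [9] .#..# => #  t=1,i=1
  [8] .#... => #  t=2,i=5
  [7] ..### => #  t=0,i=13
  [6] ..##. => .  t=0,i=2
  [5] ..#.# => #  t=1,i=8
  [4] ..#.. => .  t=1,i=0
  [3] ...## => .  t=2,i=7
  [2] ...#. => .  t=1,i=7
  [1] ....# => .  t=5,i=9
  [0] ..... => #  t=5,i=5
  bits 10100110000101010011101110100001 = 2786409377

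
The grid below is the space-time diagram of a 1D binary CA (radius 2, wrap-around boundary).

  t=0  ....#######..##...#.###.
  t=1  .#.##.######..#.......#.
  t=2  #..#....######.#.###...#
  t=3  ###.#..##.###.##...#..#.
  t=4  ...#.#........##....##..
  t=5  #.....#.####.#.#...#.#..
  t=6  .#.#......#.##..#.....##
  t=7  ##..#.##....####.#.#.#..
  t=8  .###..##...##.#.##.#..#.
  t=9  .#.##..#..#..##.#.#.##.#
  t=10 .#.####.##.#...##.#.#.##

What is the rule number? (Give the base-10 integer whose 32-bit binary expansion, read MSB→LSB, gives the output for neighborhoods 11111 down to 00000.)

  [31] ##### => #  t=0,i=6
  [30] ####. => #  t=0,i=9
  [29] ###.# => .  t=2,i=13
  [28] ###.. => #  t=0,i=10
  [27] ##.## => .  t=1,i=5
  [26] ##.#. => #  t=2,i=14
  [25] ##..# => #  t=0,i=11
  [24] ##... => .  t=0,i=15
  [23] #.### => .  t=0,i=20
  [22] #.##. => #  t=1,i=3
  [21] #.#.# => #  t=2,i=15
  [20] #.#.. => .  t=3,i=4
  [19] #..## => .  t=0,i=12
  [18] #..#. => #  t=1,i=0
  [17] #...# => .  t=0,i=16
  [16] #.... => .  t=0,i=0
  [15] .#### => .  t=0,i=5
  [14] .###. => .  t=0,i=21
  [13] .##.# => .  t=1,i=4
  [12] .##.. => #  t=0,i=14
  [11] .#.## => .  t=0,i=19
  [10] .#.#. => .  t=4,i=4
  [9] .#..# => #  t=1,i=23
  [8] .#... => #  t=1,i=15
  [7] ..### => #  t=0,i=4
  [6] ..##. => .  t=0,i=13
  [5] ..#.# => .  t=0,i=18
  [4] ..#.. => .  t=1,i=14
  [3] ...## => #  t=0,i=3
  [2] ...#. => .  t=0,i=17
  [1] ....# => .  t=0,i=2
  [0] ..... => #  t=0,i=1
  bits 11010110011001000001001110001001 = 3596882825

3596882825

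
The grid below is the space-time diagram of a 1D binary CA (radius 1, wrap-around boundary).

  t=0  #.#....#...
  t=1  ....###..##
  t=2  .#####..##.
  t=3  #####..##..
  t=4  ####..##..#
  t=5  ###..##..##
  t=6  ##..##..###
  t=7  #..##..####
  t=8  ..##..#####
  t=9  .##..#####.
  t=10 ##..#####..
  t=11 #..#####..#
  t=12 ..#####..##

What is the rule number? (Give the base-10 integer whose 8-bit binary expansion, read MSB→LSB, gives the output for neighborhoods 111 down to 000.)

  ### -> #   bit 7 = 1  t=1,i=5
  ##. -> .   bit 6 = 0  t=1,i=6
  #.# -> .   bit 5 = 0  t=0,i=1
  #.. -> .   bit 4 = 0  t=0,i=3
  .## -> #   bit 3 = 1  t=1,i=4
  .#. -> .   bit 2 = 0  t=0,i=0
  ..# -> #   bit 1 = 1  t=0,i=6
  ... -> #   bit 0 = 1  t=0,i=4
  bits 10001011 = 139

139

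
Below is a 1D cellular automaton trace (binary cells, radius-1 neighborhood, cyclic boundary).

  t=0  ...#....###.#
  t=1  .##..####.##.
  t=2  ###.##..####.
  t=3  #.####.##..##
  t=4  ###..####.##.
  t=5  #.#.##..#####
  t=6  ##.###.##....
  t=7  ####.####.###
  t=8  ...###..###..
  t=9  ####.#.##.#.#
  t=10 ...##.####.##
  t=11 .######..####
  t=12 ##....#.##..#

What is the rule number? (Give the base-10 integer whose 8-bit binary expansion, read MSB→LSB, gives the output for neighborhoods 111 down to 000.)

  [7] ### => .  t=0,i=9
  [6] ##. => #  t=0,i=10
  [5] #.# => #  t=0,i=11
  [4] #.. => .  t=0,i=0
  [3] .## => #  t=0,i=8
  [2] .#. => .  t=0,i=3
  [1] ..# => #  t=0,i=2
  [0] ... => #  t=0,i=1
  bits 01101011 = 107

107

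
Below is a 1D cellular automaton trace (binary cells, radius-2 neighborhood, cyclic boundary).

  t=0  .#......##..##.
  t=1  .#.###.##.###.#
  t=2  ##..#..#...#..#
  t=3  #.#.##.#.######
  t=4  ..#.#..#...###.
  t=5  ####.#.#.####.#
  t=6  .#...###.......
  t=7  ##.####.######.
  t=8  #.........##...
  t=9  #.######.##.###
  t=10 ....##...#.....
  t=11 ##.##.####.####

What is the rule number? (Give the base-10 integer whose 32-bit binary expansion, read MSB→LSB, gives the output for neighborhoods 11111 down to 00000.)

  ##### -> #   bit 31 = 1  t=3,i=11
  ####. -> .   bit 30 = 0  t=3,i=14
  ###.# -> .   bit 29 = 0  t=1,i=5
  ###.. -> .   bit 28 = 0  t=2,i=1
  ##.## -> .   bit 27 = 0  t=1,i=6
  ##.#. -> .   bit 26 = 0  t=1,i=13
  ##..# -> #   bit 25 = 1  t=0,i=10
  ##... -> #   bit 24 = 1  t=4,i=14
  #.### -> .   bit 23 = 0  t=1,i=3
  #.##. -> #   bit 22 = 1  t=1,i=7
  #.#.# -> #   bit 21 = 1  t=1,i=1
  #.#.. -> .   bit 20 = 0  t=4,i=4
  #..## -> #   bit 19 = 1  t=0,i=11
  #..#. -> .   bit 18 = 0  t=0,i=0
  #...# -> #   bit 17 = 1  t=2,i=9
  #.... -> #   bit 16 = 1  t=0,i=3
  .#### -> .   bit 15 = 0  t=3,i=10
  .###. -> #   bit 14 = 1  t=1,i=4
  .##.# -> .   bit 13 = 0  t=1,i=8
  .##.. -> .   bit 12 = 0  t=0,i=9
  .#.## -> .   bit 11 = 0  t=1,i=2
  .#.#. -> #   bit 10 = 1  t=1,i=0
  .#..# -> #   bit 9 = 1  t=2,i=5
  .#... -> .   bit 8 = 0  t=0,i=2
  ..### -> #   bit 7 = 1  t=2,i=14
  ..##. -> #   bit 6 = 1  t=0,i=8
  ..#.# -> #   bit 5 = 1  t=4,i=2
  ..#.. -> #   bit 4 = 1  t=0,i=1
  ...## -> #   bit 3 = 1  t=0,i=7
  ...#. -> #   bit 2 = 1  t=2,i=10
  ....# -> .   bit 1 = 0  t=0,i=6
  ..... -> #   bit 0 = 1  t=0,i=4
  bits 10000011011010110100011011111101 = 2204845821

2204845821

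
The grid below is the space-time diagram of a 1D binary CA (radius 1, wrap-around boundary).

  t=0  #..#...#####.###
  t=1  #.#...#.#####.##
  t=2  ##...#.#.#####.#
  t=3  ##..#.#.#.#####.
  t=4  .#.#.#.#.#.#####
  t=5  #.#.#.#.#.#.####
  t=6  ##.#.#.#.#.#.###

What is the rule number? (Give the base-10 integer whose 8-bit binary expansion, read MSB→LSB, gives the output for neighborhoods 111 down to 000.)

  [7] ### => #  t=0,i=8
  [6] ##. => #  t=0,i=0
  [5] #.# => #  t=0,i=12
  [4] #.. => .  t=0,i=1
  [3] .## => .  t=0,i=7
  [2] .#. => .  t=0,i=3
  [1] ..# => #  t=0,i=2
  [0] ... => .  t=0,i=5
  bits 11100010 = 226

226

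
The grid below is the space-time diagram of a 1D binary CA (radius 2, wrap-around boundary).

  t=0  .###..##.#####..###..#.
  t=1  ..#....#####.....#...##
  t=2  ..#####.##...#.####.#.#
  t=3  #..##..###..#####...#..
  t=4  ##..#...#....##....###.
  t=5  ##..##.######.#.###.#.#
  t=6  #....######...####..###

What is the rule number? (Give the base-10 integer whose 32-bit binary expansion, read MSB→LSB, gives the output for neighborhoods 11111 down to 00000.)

  #####|#  b31=1 t=0,i=11
  ####.|.  b30=0 t=0,i=12
  ###.#|.  b29=0 t=2,i=6
  ###..|.  b28=0 t=0,i=3
  ##.##|#  b27=1 t=0,i=8
  ##.#.|.  b26=0 t=2,i=19
  ##..#|.  b25=0 t=0,i=4
  ##...|.  b24=0 t=1,i=12
  #.###|#  b23=1 t=0,i=9
  #.##.|#  b22=1 t=2,i=8
  #.#.#|#  b21=1 t=2,i=20
  #.#..|.  b20=0 t=2,i=22
  #..##|.  b19=0 t=0,i=0
  #..#.|.  b18=0 t=0,i=20
  #...#|.  b17=0 t=1,i=19
  #....|#  b16=1 t=1,i=4
  .####|#  b15=1 t=0,i=10
  .###.|#  b14=1 t=0,i=2
  .##.#|#  b13=1 t=0,i=7
  .##..|#  b12=1 t=1,i=22
  .#.##|#  b11=1 t=2,i=14
  .#.#.|.  b10=0 t=2,i=21
  .#..#|#  b9=1 t=0,i=22
  .#...|#  b8=1 t=1,i=3
  ..###|.  b7=0 t=0,i=1
  ..##.|.  b6=0 t=0,i=6
  ..#.#|#  b5=1 t=2,i=13
  ..#..|#  b4=1 t=0,i=21
  ...##|#  b3=1 t=1,i=6
  ...#.|#  b2=1 t=1,i=16
  ....#|#  b1=1 t=1,i=5
  .....|.  b0=0 t=1,i=14
  bits 10001000111000011111101100111110 = 2296511294

2296511294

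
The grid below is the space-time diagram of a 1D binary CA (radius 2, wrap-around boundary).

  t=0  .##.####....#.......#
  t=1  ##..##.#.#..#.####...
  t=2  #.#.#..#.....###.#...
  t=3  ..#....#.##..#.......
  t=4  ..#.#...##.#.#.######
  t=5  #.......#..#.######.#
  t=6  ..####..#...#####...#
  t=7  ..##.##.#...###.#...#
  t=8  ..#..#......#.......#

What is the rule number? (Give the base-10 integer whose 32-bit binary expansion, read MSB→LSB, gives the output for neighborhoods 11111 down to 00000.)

  [31] ##### => #  t=4,i=17
  [30] ####. => .  t=0,i=6
  [29] ###.# => .  t=2,i=15
  [28] ###.. => #  t=0,i=7
  [27] ##.## => .  t=0,i=3
  [26] ##.#. => .  t=1,i=6
  [25] ##..# => #  t=1,i=2
  [24] ##... => .  t=0,i=8
  [23] #.### => #  t=0,i=4
  [22] #.##. => #  t=0,i=1
  [21] #.#.# => #  t=1,i=7
  [20] #.#.. => .  t=1,i=9
  [19] #..## => .  t=1,i=3
  [18] #..#. => .  t=1,i=11
  [17] #...# => .  t=1,i=19
  [16] #.... => #  t=0,i=9
  [15] .#### => #  t=0,i=5
  [14] .###. => .  t=2,i=14
  [13] .##.# => .  t=0,i=2
  [12] .##.. => .  t=1,i=1
  [11] .#.## => #  t=0,i=0
  [10] .#.#. => .  t=1,i=8
  [9] .#..# => .  t=1,i=10
  [8] .#... => .  t=0,i=13
  [7] ..### => #  t=2,i=13
  [6] ..##. => #  t=1,i=0
  [5] ..#.# => .  t=0,i=20
  [4] ..#.. => #  t=0,i=12
  [3] ...## => .  t=1,i=20
  [2] ...#. => .  t=0,i=11
  [1] ....# => .  t=0,i=10
  [0] ..... => #  t=0,i=15
  bits 10010010111000011000100011010001 = 2464254161

2464254161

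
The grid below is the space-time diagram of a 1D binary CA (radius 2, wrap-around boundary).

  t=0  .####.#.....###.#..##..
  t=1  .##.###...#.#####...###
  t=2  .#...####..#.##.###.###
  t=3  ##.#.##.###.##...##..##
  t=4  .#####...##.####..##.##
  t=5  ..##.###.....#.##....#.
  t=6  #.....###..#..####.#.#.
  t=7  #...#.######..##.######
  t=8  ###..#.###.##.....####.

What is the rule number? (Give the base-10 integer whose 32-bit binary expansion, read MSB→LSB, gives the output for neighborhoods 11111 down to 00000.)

3078020242

  ##### -> #   bit 31 = 1  t=1,i=14
  ####. -> .   bit 30 = 0  t=0,i=3
  ###.# -> #   bit 29 = 1  t=0,i=4
  ###.. -> #   bit 28 = 1  t=1,i=6
  ##.## -> .   bit 27 = 0  t=1,i=0
  ##.#. -> #   bit 26 = 1  t=0,i=5
  ##..# -> #   bit 25 = 1  t=2,i=9
  ##... -> #   bit 24 = 1  t=0,i=21
  #.### -> .   bit 23 = 0  t=1,i=4
  #.##. -> #   bit 22 = 1  t=1,i=1
  #.#.# -> #   bit 21 = 1  t=3,i=3
  #.#.. -> #   bit 20 = 1  t=0,i=6
  #..## -> .   bit 19 = 0  t=0,i=18
  #..#. -> #   bit 18 = 1  t=2,i=10
  #...# -> #   bit 17 = 1  t=0,i=22
  #.... -> .   bit 16 = 0  t=0,i=8
  .#### -> #   bit 15 = 1  t=0,i=2
  .###. -> #   bit 14 = 1  t=0,i=13
  .##.# -> .   bit 13 = 0  t=1,i=2
  .##.. -> #   bit 12 = 1  t=0,i=20
  .#.## -> #   bit 11 = 1  t=1,i=11
  .#.#. -> #   bit 10 = 1  t=6,i=20
  .#..# -> .   bit 9 = 0  t=0,i=17
  .#... -> .   bit 8 = 0  t=0,i=7
  ..### -> #   bit 7 = 1  t=0,i=1
  ..##. -> .   bit 6 = 0  t=0,i=19
  ..#.# -> .   bit 5 = 0  t=1,i=10
  ..#.. -> #   bit 4 = 1  t=5,i=21
  ...## -> .   bit 3 = 0  t=0,i=0
  ...#. -> .   bit 2 = 0  t=1,i=9
  ....# -> #   bit 1 = 1  t=0,i=10
  ..... -> .   bit 0 = 0  t=0,i=9
  bits 10110111011101101101110010010010 = 3078020242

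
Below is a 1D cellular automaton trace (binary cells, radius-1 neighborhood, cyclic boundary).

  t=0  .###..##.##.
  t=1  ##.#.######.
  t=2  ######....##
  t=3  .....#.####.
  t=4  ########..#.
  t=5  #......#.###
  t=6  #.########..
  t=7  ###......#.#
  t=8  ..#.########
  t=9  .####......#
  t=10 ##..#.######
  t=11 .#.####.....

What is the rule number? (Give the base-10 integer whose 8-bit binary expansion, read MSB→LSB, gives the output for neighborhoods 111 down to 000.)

  ###|.  b7=0 t=0,i=2
  ##.|#  b6=1 t=0,i=3
  #.#|#  b5=1 t=0,i=8
  #..|.  b4=0 t=0,i=4
  .##|#  b3=1 t=0,i=1
  .#.|#  b2=1 t=1,i=3
  ..#|#  b1=1 t=0,i=0
  ...|#  b0=1 t=2,i=7
  bits 01101111 = 111

111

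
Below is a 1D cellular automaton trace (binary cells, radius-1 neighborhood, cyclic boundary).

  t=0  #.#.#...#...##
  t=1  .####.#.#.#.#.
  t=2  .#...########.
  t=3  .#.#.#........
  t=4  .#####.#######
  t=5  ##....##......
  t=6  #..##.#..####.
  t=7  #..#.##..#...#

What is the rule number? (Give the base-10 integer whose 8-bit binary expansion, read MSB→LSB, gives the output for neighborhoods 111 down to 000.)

45

  ###|.  b7=0 t=0,i=13
  ##.|.  b6=0 t=0,i=0
  #.#|#  b5=1 t=0,i=1
  #..|.  b4=0 t=0,i=5
  .##|#  b3=1 t=0,i=12
  .#.|#  b2=1 t=0,i=2
  ..#|.  b1=0 t=0,i=7
  ...|#  b0=1 t=0,i=6
  bits 00101101 = 45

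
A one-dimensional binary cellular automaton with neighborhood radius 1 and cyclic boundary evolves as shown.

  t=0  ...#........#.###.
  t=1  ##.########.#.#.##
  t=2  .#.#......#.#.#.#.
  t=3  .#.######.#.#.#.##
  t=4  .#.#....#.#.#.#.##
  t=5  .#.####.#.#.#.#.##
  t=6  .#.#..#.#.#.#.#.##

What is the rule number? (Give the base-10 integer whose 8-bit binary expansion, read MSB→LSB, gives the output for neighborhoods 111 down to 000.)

93

  ###|.  b7=0 t=0,i=15
  ##.|#  b6=1 t=0,i=16
  #.#|.  b5=0 t=0,i=13
  #..|#  b4=1 t=0,i=4
  .##|#  b3=1 t=0,i=14
  .#.|#  b2=1 t=0,i=3
  ..#|.  b1=0 t=0,i=2
  ...|#  b0=1 t=0,i=0
  bits 01011101 = 93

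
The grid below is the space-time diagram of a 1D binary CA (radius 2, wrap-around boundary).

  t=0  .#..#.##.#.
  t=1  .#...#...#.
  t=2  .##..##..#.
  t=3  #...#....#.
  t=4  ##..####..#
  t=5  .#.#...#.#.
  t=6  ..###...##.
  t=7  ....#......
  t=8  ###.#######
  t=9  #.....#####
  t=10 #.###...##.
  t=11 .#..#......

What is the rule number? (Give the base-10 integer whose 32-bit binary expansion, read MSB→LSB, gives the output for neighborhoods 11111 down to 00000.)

  nb #####: next=#  (t=8,i=0, bit31=1)
  nb ####.: next=.  (t=4,i=6, bit30=0)
  nb ###.#: next=.  (t=8,i=2, bit29=0)
  nb ###..: next=#  (t=4,i=1, bit28=1)
  nb ##.##: next=.  (t=8,i=3, bit27=0)
  nb ##.#.: next=.  (t=0,i=8, bit26=0)
  nb ##..#: next=.  (t=2,i=3, bit25=0)
  nb ##...: next=.  (t=6,i=5, bit24=0)
  nb #.###: next=.  (t=8,i=4, bit23=0)
  nb #.##.: next=.  (t=0,i=6, bit22=0)
  nb #.#.#: next=.  (t=10,i=0, bit21=0)
  nb #.#..: next=#  (t=0,i=9, bit20=1)
  nb #..##: next=#  (t=2,i=0, bit19=1)
  nb #..#.: next=.  (t=0,i=0, bit18=0)
  nb #...#: next=.  (t=1,i=3, bit17=0)
  nb #....: next=#  (t=3,i=6, bit16=1)
  nb .####: next=.  (t=4,i=5, bit15=0)
  nb .###.: next=.  (t=4,i=0, bit14=0)
  nb .##.#: next=.  (t=0,i=7, bit13=0)
  nb .##..: next=.  (t=2,i=2, bit12=0)
  nb .#.##: next=#  (t=0,i=5, bit11=1)
  nb .#.#.: next=#  (t=3,i=10, bit10=1)
  nb .#..#: next=.  (t=0,i=2, bit9=0)
  nb .#...: next=#  (t=1,i=2, bit8=1)
  nb ..###: next=.  (t=4,i=4, bit7=0)
  nb ..##.: next=.  (t=2,i=1, bit6=0)
  nb ..#.#: next=.  (t=0,i=4, bit5=0)
  nb ..#..: next=#  (t=0,i=1, bit4=1)
  nb ...##: next=.  (t=6,i=1, bit3=0)
  nb ...#.: next=.  (t=1,i=4, bit2=0)
  nb ....#: next=#  (t=3,i=7, bit1=1)
  nb .....: next=#  (t=7,i=0, bit0=1)
  bits 10010000000110010000110100010011 = 2417560851

2417560851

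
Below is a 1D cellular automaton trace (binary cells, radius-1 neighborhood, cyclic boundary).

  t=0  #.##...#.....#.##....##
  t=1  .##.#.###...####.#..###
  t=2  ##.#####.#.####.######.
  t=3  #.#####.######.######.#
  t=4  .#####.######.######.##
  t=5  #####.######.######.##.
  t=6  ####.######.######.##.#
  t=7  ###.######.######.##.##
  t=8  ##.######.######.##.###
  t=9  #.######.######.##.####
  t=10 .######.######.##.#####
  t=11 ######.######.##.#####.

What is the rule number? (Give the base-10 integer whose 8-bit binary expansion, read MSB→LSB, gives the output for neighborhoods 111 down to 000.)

190

  ### -> #   bit 7 = 1  t=0,i=22
  ##. -> .   bit 6 = 0  t=0,i=0
  #.# -> #   bit 5 = 1  t=0,i=1
  #.. -> #   bit 4 = 1  t=0,i=4
  .## -> #   bit 3 = 1  t=0,i=2
  .#. -> #   bit 2 = 1  t=0,i=7
  ..# -> #   bit 1 = 1  t=0,i=6
  ... -> .   bit 0 = 0  t=0,i=5
  bits 10111110 = 190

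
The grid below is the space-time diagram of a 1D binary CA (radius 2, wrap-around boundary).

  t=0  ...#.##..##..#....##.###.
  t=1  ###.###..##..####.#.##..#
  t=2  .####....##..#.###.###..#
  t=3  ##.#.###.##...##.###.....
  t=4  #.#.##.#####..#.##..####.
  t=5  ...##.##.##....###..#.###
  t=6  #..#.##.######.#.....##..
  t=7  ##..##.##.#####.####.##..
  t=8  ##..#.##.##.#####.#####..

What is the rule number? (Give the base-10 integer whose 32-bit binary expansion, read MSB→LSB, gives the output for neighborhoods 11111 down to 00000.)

3988855767

  #####|#  b31=1 t=4,i=9
  ####.|#  b30=1 t=1,i=1
  ###.#|#  b29=1 t=1,i=2
  ###..|.  b28=0 t=0,i=23
  ##.##|#  b27=1 t=0,i=20
  ##.#.|#  b26=1 t=1,i=17
  ##..#|.  b25=0 t=0,i=7
  ##...|#  b24=1 t=0,i=24
  #.###|#  b23=1 t=0,i=21
  #.##.|#  b22=1 t=0,i=5
  #.#.#|.  b21=0 t=1,i=18
  #.#..|.  b20=0 t=6,i=15
  #..##|.  b19=0 t=0,i=8
  #..#.|.  b18=0 t=0,i=12
  #...#|.  b17=0 t=3,i=12
  #....|#  b16=1 t=0,i=0
  .####|.  b15=0 t=1,i=0
  .###.|.  b14=0 t=0,i=22
  .##.#|.  b13=0 t=0,i=19
  .##..|#  b12=1 t=0,i=6
  .#.##|#  b11=1 t=0,i=4
  .#.#.|.  b10=0 t=4,i=1
  .#..#|#  b9=1 t=6,i=1
  .#...|#  b8=1 t=0,i=14
  ..###|#  b7=1 t=1,i=13
  ..##.|#  b6=1 t=0,i=9
  ..#.#|.  b5=0 t=0,i=3
  ..#..|#  b4=1 t=0,i=13
  ...##|.  b3=0 t=0,i=17
  ...#.|#  b2=1 t=0,i=2
  ....#|#  b1=1 t=0,i=1
  .....|#  b0=1 t=3,i=22
  bits 11101101110000010001101111010111 = 3988855767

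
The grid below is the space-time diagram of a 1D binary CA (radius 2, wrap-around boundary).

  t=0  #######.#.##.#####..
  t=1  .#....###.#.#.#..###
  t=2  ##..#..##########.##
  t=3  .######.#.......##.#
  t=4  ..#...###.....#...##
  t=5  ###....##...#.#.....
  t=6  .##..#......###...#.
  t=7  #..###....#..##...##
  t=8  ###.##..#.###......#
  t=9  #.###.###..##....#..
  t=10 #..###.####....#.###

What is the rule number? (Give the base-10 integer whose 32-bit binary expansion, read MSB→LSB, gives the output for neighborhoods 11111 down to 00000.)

1048364594

  [31] ##### => .  t=0,i=2
  [30] ####. => .  t=0,i=5
  [29] ###.# => #  t=0,i=6
  [28] ###.. => #  t=0,i=17
  [27] ##.## => #  t=0,i=12
  [26] ##.#. => #  t=0,i=7
  [25] ##..# => #  t=0,i=18
  [24] ##... => .  t=4,i=9
  [23] #.### => .  t=0,i=13
  [22] #.##. => #  t=0,i=10
  [21] #.#.# => #  t=0,i=8
  [20] #.#.. => #  t=1,i=1
  [19] #..## => #  t=0,i=19
  [18] #..#. => #  t=2,i=3
  [17] #...# => .  t=4,i=4
  [16] #.... => .  t=1,i=3
  [15] .#### => #  t=0,i=1
  [14] .###. => #  t=1,i=7
  [13] .##.# => .  t=0,i=11
  [12] .##.. => .  t=4,i=19
  [11] .#.## => .  t=0,i=9
  [10] .#.#. => #  t=1,i=11
  [9] .#..# => #  t=1,i=15
  [8] .#... => .  t=1,i=2
  [7] ..### => .  t=0,i=0
  [6] ..##. => .  t=3,i=16
  [5] ..#.# => #  t=5,i=12
  [4] ..#.. => #  t=2,i=4
  [3] ...## => .  t=1,i=5
  [2] ...#. => .  t=4,i=13
  [1] ....# => #  t=1,i=4
  [0] ..... => .  t=3,i=11
  bits 00111110011111001100011000110010 = 1048364594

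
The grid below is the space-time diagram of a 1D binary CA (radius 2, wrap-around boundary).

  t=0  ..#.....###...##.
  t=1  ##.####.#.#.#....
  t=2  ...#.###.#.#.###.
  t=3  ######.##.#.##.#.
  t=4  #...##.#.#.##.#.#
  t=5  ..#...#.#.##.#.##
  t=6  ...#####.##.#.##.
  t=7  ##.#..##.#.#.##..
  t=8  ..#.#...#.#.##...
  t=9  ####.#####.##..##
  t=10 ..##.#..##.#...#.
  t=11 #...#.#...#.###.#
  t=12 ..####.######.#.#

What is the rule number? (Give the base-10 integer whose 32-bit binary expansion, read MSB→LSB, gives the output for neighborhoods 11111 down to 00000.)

1958940583

  nb #####: next=.  (t=3,i=2, bit31=0)
  nb ####.: next=#  (t=1,i=5, bit30=1)
  nb ###.#: next=#  (t=1,i=6, bit29=1)
  nb ###..: next=#  (t=0,i=10, bit28=1)
  nb ##.##: next=.  (t=1,i=2, bit27=0)
  nb ##.#.: next=#  (t=1,i=7, bit26=1)
  nb ##..#: next=.  (t=5,i=0, bit25=0)
  nb ##...: next=.  (t=0,i=11, bit24=0)
  nb #.###: next=#  (t=1,i=3, bit23=1)
  nb #.##.: next=#  (t=3,i=7, bit22=1)
  nb #.#.#: next=.  (t=1,i=8, bit21=0)
  nb #.#..: next=.  (t=1,i=12, bit20=0)
  nb #..##: next=.  (t=7,i=5, bit19=0)
  nb #..#.: next=.  (t=5,i=1, bit18=0)
  nb #...#: next=#  (t=0,i=0, bit17=1)
  nb #....: next=#  (t=0,i=4, bit16=1)
  nb .####: next=.  (t=1,i=4, bit15=0)
  nb .###.: next=.  (t=0,i=9, bit14=0)
  nb .##.#: next=.  (t=1,i=1, bit13=0)
  nb .##..: next=.  (t=0,i=15, bit12=0)
  nb .#.##: next=#  (t=2,i=4, bit11=1)
  nb .#.#.: next=#  (t=1,i=9, bit10=1)
  nb .#..#: next=#  (t=7,i=4, bit9=1)
  nb .#...: next=#  (t=0,i=3, bit8=1)
  nb ..###: next=#  (t=0,i=8, bit7=1)
  nb ..##.: next=.  (t=0,i=14, bit6=0)
  nb ..#.#: next=#  (t=2,i=3, bit5=1)
  nb ..#..: next=.  (t=0,i=2, bit4=0)
  nb ...##: next=.  (t=0,i=7, bit3=0)
  nb ...#.: next=#  (t=0,i=1, bit2=1)
  nb ....#: next=#  (t=0,i=6, bit1=1)
  nb .....: next=#  (t=0,i=5, bit0=1)
  bits 01110100110000110000111110100111 = 1958940583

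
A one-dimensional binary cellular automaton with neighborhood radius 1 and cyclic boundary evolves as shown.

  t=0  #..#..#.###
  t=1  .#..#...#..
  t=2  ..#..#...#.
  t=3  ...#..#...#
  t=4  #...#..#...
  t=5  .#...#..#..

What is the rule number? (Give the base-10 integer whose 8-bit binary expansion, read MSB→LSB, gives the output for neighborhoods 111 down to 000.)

24

  ###|.  b7=0 t=0,i=9
  ##.|.  b6=0 t=0,i=0
  #.#|.  b5=0 t=0,i=7
  #..|#  b4=1 t=0,i=1
  .##|#  b3=1 t=0,i=8
  .#.|.  b2=0 t=0,i=3
  ..#|.  b1=0 t=0,i=2
  ...|.  b0=0 t=1,i=6
  bits 00011000 = 24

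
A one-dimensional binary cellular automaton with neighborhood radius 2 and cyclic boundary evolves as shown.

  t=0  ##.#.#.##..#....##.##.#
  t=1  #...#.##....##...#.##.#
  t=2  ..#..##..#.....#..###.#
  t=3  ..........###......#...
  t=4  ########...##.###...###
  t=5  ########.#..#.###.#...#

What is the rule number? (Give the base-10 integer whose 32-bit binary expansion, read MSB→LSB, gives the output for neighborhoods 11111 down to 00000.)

3502468353

  [31] ##### => #  t=4,i=0
  [30] ####. => #  t=4,i=6
  [29] ###.# => .  t=0,i=1
  [28] ###.. => #  t=3,i=12
  [27] ##.## => .  t=0,i=18
  [26] ##.#. => .  t=0,i=2
  [25] ##..# => .  t=0,i=9
  [24] ##... => .  t=1,i=1
  [23] #.### => #  t=0,i=22
  [22] #.##. => #  t=0,i=7
  [21] #.#.# => .  t=0,i=3
  [20] #.#.. => .  t=2,i=22
  [19] #..## => .  t=2,i=4
  [18] #..#. => .  t=0,i=10
  [17] #...# => #  t=1,i=2
  [16] #.... => #  t=0,i=13
  [15] .#### => .  t=4,i=21
  [14] .###. => #  t=0,i=0
  [13] .##.# => #  t=0,i=17
  [12] .##.. => .  t=0,i=8
  [11] .#.## => #  t=0,i=6
  [10] .#.#. => #  t=0,i=4
  [9] .#..# => .  t=2,i=0
  [8] .#... => #  t=0,i=12
  [7] ..### => .  t=2,i=18
  [6] ..##. => .  t=0,i=16
  [5] ..#.# => .  t=1,i=4
  [4] ..#.. => .  t=0,i=11
  [3] ...## => .  t=0,i=15
  [2] ...#. => .  t=1,i=3
  [1] ....# => .  t=0,i=14
  [0] ..... => #  t=2,i=12
  bits 11010000110000110110110100000001 = 3502468353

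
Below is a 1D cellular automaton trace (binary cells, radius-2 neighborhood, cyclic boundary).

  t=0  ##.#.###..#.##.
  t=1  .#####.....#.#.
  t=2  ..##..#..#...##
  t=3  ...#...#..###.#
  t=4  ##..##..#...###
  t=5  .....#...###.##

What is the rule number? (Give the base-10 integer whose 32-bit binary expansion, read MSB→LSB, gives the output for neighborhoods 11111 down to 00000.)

2779953930

  ##### -> #   bit 31 = 1  t=1,i=3
  ####. -> .   bit 30 = 0  t=1,i=4
  ###.# -> #   bit 29 = 1  t=3,i=12
  ###.. -> .   bit 28 = 0  t=0,i=7
  ##.## -> .   bit 27 = 0  t=0,i=14
  ##.#. -> #   bit 26 = 1  t=0,i=2
  ##..# -> .   bit 25 = 0  t=0,i=8
  ##... -> #   bit 24 = 1  t=1,i=6
  #.### -> #   bit 23 = 1  t=0,i=5
  #.##. -> .   bit 22 = 0  t=0,i=0
  #.#.# -> #   bit 21 = 1  t=0,i=3
  #.#.. -> #   bit 20 = 1  t=1,i=13
  #..## -> .   bit 19 = 0  t=1,i=0
  #..#. -> .   bit 18 = 0  t=0,i=9
  #...# -> #   bit 17 = 1  t=2,i=11
  #.... -> .   bit 16 = 0  t=1,i=7
  .#### -> #   bit 15 = 1  t=1,i=2
  .###. -> .   bit 14 = 0  t=0,i=6
  .##.# -> #   bit 13 = 1  t=0,i=1
  .##.. -> #   bit 12 = 1  t=2,i=3
  .#.## -> #   bit 11 = 1  t=0,i=4
  .#.#. -> .   bit 10 = 0  t=1,i=12
  .#..# -> #   bit 9 = 1  t=1,i=14
  .#... -> #   bit 8 = 1  t=2,i=10
  ..### -> .   bit 7 = 0  t=1,i=1
  ..##. -> .   bit 6 = 0  t=2,i=2
  ..#.# -> .   bit 5 = 0  t=0,i=10
  ..#.. -> .   bit 4 = 0  t=2,i=6
  ...## -> #   bit 3 = 1  t=2,i=12
  ...#. -> .   bit 2 = 0  t=1,i=10
  ....# -> #   bit 1 = 1  t=1,i=9
  ..... -> .   bit 0 = 0  t=1,i=8
  bits 10100101101100101011101100001010 = 2779953930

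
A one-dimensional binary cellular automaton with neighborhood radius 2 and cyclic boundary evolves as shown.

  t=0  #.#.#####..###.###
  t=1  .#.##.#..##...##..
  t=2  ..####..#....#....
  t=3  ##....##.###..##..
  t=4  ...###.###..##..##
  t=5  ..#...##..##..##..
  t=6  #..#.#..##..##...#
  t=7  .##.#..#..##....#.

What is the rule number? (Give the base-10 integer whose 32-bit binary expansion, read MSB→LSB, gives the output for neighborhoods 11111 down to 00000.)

  ##### -> #   bit 31 = 1  t=0,i=6
  ####. -> .   bit 30 = 0  t=0,i=7
  ###.# -> .   bit 29 = 0  t=0,i=0
  ###.. -> .   bit 28 = 0  t=0,i=8
  ##.## -> #   bit 27 = 1  t=0,i=14
  ##.#. -> #   bit 26 = 1  t=0,i=1
  ##..# -> #   bit 25 = 1  t=0,i=9
  ##... -> .   bit 24 = 0  t=1,i=11
  #.### -> #   bit 23 = 1  t=0,i=4
  #.##. -> #   bit 22 = 1  t=1,i=3
  #.#.# -> .   bit 21 = 0  t=0,i=2
  #.#.. -> .   bit 20 = 0  t=1,i=6
  #..## -> #   bit 19 = 1  t=0,i=10
  #..#. -> #   bit 18 = 1  t=2,i=7
  #...# -> .   bit 17 = 0  t=1,i=12
  #.... -> #   bit 16 = 1  t=2,i=10
  .#### -> .   bit 15 = 0  t=0,i=5
  .###. -> .   bit 14 = 0  t=0,i=12
  .##.# -> #   bit 13 = 1  t=1,i=4
  .##.. -> .   bit 12 = 0  t=1,i=10
  .#.## -> #   bit 11 = 1  t=0,i=3
  .#.#. -> #   bit 10 = 1  t=6,i=4
  .#..# -> .   bit 9 = 0  t=1,i=7
  .#... -> #   bit 8 = 1  t=2,i=9
  ..### -> .   bit 7 = 0  t=0,i=11
  ..##. -> .   bit 6 = 0  t=1,i=9
  ..#.# -> .   bit 5 = 0  t=1,i=1
  ..#.. -> .   bit 4 = 0  t=2,i=8
  ...## -> #   bit 3 = 1  t=1,i=13
  ...#. -> .   bit 2 = 0  t=1,i=0
  ....# -> #   bit 1 = 1  t=2,i=0
  ..... -> .   bit 0 = 0  t=2,i=16
  bits 10001110110011010010110100001010 = 2395811082

2395811082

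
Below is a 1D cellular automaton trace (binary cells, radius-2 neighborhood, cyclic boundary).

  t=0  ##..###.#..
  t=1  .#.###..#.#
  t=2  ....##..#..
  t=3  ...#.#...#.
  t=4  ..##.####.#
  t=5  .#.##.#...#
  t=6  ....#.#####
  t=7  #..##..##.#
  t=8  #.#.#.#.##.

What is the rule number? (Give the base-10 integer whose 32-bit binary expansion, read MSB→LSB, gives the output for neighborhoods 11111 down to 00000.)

  #####|#  b31=1 t=6,i=8
  ####.|.  b30=0 t=4,i=7
  ###.#|.  b29=0 t=0,i=6
  ###..|#  b28=1 t=1,i=5
  ##.##|#  b27=1 t=4,i=4
  ##.#.|.  b26=0 t=0,i=7
  ##..#|.  b25=0 t=0,i=2
  ##...|#  b24=1 t=6,i=0
  #.###|.  b23=0 t=1,i=3
  #.##.|.  b22=0 t=5,i=3
  #.#.#|.  b21=0 t=1,i=1
  #.#..|#  b20=1 t=0,i=8
  #..##|#  b19=1 t=0,i=3
  #..#.|.  b18=0 t=1,i=7
  #...#|#  b17=1 t=3,i=7
  #....|.  b16=0 t=2,i=10
  .####|#  b15=1 t=4,i=6
  .###.|#  b14=1 t=0,i=5
  .##.#|#  b13=1 t=4,i=3
  .##..|#  b12=1 t=0,i=1
  .#.##|.  b11=0 t=1,i=2
  .#.#.|.  b10=0 t=1,i=0
  .#..#|.  b9=0 t=0,i=9
  .#...|#  b8=1 t=2,i=9
  ..###|#  b7=1 t=0,i=4
  ..##.|.  b6=0 t=0,i=0
  ..#.#|#  b5=1 t=1,i=8
  ..#..|.  b4=0 t=2,i=8
  ...##|#  b3=1 t=2,i=3
  ...#.|#  b2=1 t=3,i=2
  ....#|.  b1=0 t=2,i=2
  .....|.  b0=0 t=2,i=0
  bits 10011001000110101111000110101100 = 2568679852

2568679852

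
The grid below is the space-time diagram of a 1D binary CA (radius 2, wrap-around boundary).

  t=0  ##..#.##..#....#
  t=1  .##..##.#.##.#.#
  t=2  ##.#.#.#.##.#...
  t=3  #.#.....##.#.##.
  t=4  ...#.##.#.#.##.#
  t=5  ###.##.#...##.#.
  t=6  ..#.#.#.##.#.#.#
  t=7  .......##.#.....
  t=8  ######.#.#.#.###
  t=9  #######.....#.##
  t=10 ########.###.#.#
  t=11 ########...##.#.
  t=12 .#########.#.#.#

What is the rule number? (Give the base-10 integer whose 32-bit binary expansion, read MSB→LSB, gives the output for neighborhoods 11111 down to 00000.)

  [31] ##### => #  t=8,i=0
  [30] ####. => #  t=8,i=4
  [29] ###.# => #  t=5,i=2
  [28] ###.. => #  t=0,i=1
  [27] ##.## => .  t=5,i=3
  [26] ##.#. => #  t=1,i=7
  [25] ##..# => #  t=0,i=2
  [24] ##... => #  t=9,i=7
  [23] #.### => .  t=5,i=0
  [22] #.##. => #  t=0,i=6
  [21] #.#.# => .  t=1,i=8
  [20] #.#.. => .  t=2,i=12
  [19] #..## => .  t=1,i=4
  [18] #..#. => .  t=0,i=3
  [17] #...# => #  t=2,i=14
  [16] #.... => .  t=0,i=12
  [15] .#### => #  t=8,i=14
  [14] .###. => .  t=0,i=0
  [13] .##.# => .  t=1,i=6
  [12] .##.. => .  t=0,i=7
  [11] .#.## => #  t=0,i=5
  [10] .#.#. => .  t=1,i=14
  [9] .#..# => .  t=6,i=0
  [8] .#... => #  t=0,i=11
  [7] ..### => #  t=0,i=15
  [6] ..##. => #  t=1,i=5
  [5] ..#.# => .  t=0,i=4
  [4] ..#.. => #  t=0,i=10
  [3] ...## => .  t=0,i=14
  [2] ...#. => #  t=4,i=2
  [1] ....# => #  t=0,i=13
  [0] ..... => #  t=3,i=5
  bits 11110111010000101000100111010111 = 4148333015

4148333015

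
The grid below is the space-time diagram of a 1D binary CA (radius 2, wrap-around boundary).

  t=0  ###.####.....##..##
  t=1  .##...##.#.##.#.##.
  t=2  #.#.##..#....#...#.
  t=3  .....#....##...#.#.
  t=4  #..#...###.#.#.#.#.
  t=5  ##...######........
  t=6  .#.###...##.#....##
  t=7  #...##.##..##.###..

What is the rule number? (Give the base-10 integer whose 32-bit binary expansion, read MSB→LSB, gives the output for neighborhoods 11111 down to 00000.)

1947947690

  ##### -> .   bit 31 = 0  t=0,i=0
  ####. -> #   bit 30 = 1  t=0,i=1
  ###.# -> #   bit 29 = 1  t=0,i=2
  ###.. -> #   bit 28 = 1  t=0,i=7
  ##.## -> .   bit 27 = 0  t=0,i=3
  ##.#. -> #   bit 26 = 1  t=1,i=8
  ##..# -> .   bit 25 = 0  t=0,i=15
  ##... -> .   bit 24 = 0  t=0,i=8
  #.### -> .   bit 23 = 0  t=0,i=4
  #.##. -> .   bit 22 = 0  t=1,i=11
  #.#.# -> .   bit 21 = 0  t=1,i=9
  #.#.. -> #   bit 20 = 1  t=3,i=17
  #..## -> #   bit 19 = 1  t=0,i=16
  #..#. -> .   bit 18 = 0  t=2,i=7
  #...# -> #   bit 17 = 1  t=1,i=4
  #.... -> #   bit 16 = 1  t=0,i=9
  .#### -> .   bit 15 = 0  t=0,i=5
  .###. -> #   bit 14 = 1  t=4,i=8
  .##.# -> .   bit 13 = 0  t=1,i=7
  .##.. -> #   bit 12 = 1  t=0,i=14
  .#.## -> .   bit 11 = 0  t=1,i=10
  .#.#. -> .   bit 10 = 0  t=2,i=1
  .#..# -> #   bit 9 = 1  t=4,i=1
  .#... -> .   bit 8 = 0  t=2,i=9
  ..### -> #   bit 7 = 1  t=0,i=17
  ..##. -> .   bit 6 = 0  t=0,i=13
  ..#.# -> #   bit 5 = 1  t=2,i=17
  ..#.. -> .   bit 4 = 0  t=2,i=8
  ...## -> #   bit 3 = 1  t=0,i=12
  ...#. -> .   bit 2 = 0  t=2,i=12
  ....# -> #   bit 1 = 1  t=0,i=11
  ..... -> .   bit 0 = 0  t=0,i=10
  bits 01110100000110110101001010101010 = 1947947690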